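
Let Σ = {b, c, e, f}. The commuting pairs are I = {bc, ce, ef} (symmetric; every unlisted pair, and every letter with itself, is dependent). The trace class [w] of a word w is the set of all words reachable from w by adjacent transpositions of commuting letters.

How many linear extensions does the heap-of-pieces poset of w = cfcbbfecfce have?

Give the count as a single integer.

51

piece 0:c — minimal
piece 1:f rests on {0:c}
piece 2:c rests on {1:f}
piece 3:b rests on {1:f}
piece 4:b rests on {3:b}
piece 5:f rests on {2:c, 4:b}
piece 6:e rests on {4:b}
piece 7:c rests on {5:f}
piece 8:f rests on {7:c}
piece 9:c rests on {8:f}
piece 10:e rests on {6:e}
minimal pieces: {0:c}
ways to finish when only these pieces remain (= sum over removing one remaining piece with nothing left below it):
  1 left: {9}→1  {10}→1
  2 left: {6,10}→1  {8,9}→1  {9,10}→2
  3 left: {6,9,10}→3  {7,8,9}→1  {8,9,10}→3
  4 left: {5,7,8,9}→1  {6,8,9,10}→6  {7,8,9,10}→4
  5 left: {2,5,7,8,9}→1  {5,7,8,9,10}→5  {6,7,8,9,10}→10
  6 left: {2,5,7,8,9,10}→6  {5,6,7,8,9,10}→15
  7 left: {2,5,6,7,8,9,10}→21  {4,5,6,7,8,9,10}→15
  8 left: {2,4,5,6,7,8,9,10}→36  {3,4,5,6,7,8,9,10}→15
  9 left: {2,3,4,5,6,7,8,9,10}→51
  placing 0:c first → 51 extensions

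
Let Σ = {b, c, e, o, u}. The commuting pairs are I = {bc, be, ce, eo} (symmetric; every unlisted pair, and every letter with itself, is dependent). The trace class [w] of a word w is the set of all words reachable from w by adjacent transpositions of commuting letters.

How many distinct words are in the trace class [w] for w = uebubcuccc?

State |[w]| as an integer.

#0=u has no predecessor
#1=e depends on [0:u]
#2=b depends on [0:u]
#3=u depends on [1:e, 2:b]
#4=b depends on [3:u]
#5=c depends on [3:u]
#6=u depends on [4:b, 5:c]
#7=c depends on [6:u]
#8=c depends on [7:c]
#9=c depends on [8:c]
sources: [0:u]
N(rest) = Σ N(rest − s) over sources s of rest; N(one piece) = 1:
  size 1 → [9]=1
  size 2 → [8,9]=1
  size 3 → [7,8,9]=1
  size 4 → [6,7,8,9]=1
  size 5 → [4,6,7,8,9]=1  [5,6,7,8,9]=1
  size 6 → [4,5,6,7,8,9]=2
  size 7 → [3,4,5,6,7,8,9]=2
  size 8 → [1,3,4,5,6,7,8,9]=2  [2,3,4,5,6,7,8,9]=2
  first=0(u) contributes 4

4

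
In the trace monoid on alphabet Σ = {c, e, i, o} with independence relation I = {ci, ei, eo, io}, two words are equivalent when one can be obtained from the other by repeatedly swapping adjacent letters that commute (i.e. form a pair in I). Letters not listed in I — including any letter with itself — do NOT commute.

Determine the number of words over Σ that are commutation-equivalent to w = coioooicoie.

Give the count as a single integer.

330

#0=c has no predecessor
#1=o depends on [0:c]
#2=i has no predecessor
#3=o depends on [1:o]
#4=o depends on [3:o]
#5=o depends on [4:o]
#6=i depends on [2:i]
#7=c depends on [5:o]
#8=o depends on [7:c]
#9=i depends on [6:i]
#10=e depends on [7:c]
sources: [0:c, 2:i]
N(rest) = Σ N(rest − s) over sources s of rest; N(one piece) = 1:
  size 1 → [8]=1  [9]=1  [10]=1
  size 2 → [6,9]=1  [8,9]=2  [8,10]=2  [9,10]=2
  size 3 → [2,6,9]=1  [6,8,9]=3  [6,9,10]=3  [7,8,10]=2  [8,9,10]=6
  size 4 → [2,6,8,9]=4  [2,6,9,10]=4  [5,7,8,10]=2  [6,8,9,10]=12  [7,8,9,10]=8
  size 5 → [2,6,8,9,10]=20  [4,5,7,8,10]=2  [5,7,8,9,10]=10  [6,7,8,9,10]=20
  size 6 → [2,6,7,8,9,10]=40  [3,4,5,7,8,10]=2  [4,5,7,8,9,10]=12  [5,6,7,8,9,10]=30
  size 7 → [1,3,4,5,7,8,10]=2  [2,5,6,7,8,9,10]=70  [3,4,5,7,8,9,10]=14  [4,5,6,7,8,9,10]=42
  size 8 → [0,1,3,4,5,7,8,10]=2  [1,3,4,5,7,8,9,10]=16  [2,4,5,6,7,8,9,10]=112  [3,4,5,6,7,8,9,10]=56
  size 9 → [0,1,3,4,5,7,8,9,10]=18  [1,3,4,5,6,7,8,9,10]=72  [2,3,4,5,6,7,8,9,10]=168
  first=0(c) contributes 240
  first=2(i) contributes 90
|[w]| = 330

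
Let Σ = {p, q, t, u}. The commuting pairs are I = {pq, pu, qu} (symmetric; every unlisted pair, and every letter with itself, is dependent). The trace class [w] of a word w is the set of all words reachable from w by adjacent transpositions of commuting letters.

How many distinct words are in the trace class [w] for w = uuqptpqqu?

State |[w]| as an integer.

144

drop 0:u onto floor
drop 1:u onto {0:u}
drop 2:q onto floor
drop 3:p onto floor
drop 4:t onto {1:u, 2:q, 3:p}
drop 5:p onto {4:t}
drop 6:q onto {4:t}
drop 7:q onto {6:q}
drop 8:u onto {4:t}
ground layer = {0:u, 2:q, 3:p}
drop-orders for the pieces not yet dropped (sum over which currently-grounded one goes next):
  1 to go: {5} 1  {7} 1  {8} 1
  2 to go: {5,7} 2  {5,8} 2  {6,7} 1  {7,8} 2
  3 to go: {5,6,7} 3  {5,7,8} 6  {6,7,8} 3
  4 to go: {5,6,7,8} 12
  5 to go: {4,5,6,7,8} 12
  6 to go: {1,4,5,6,7,8} 12  {2,4,5,6,7,8} 12  {3,4,5,6,7,8} 12
  7 to go: {0,1,4,5,6,7,8} 12  {1,2,4,5,6,7,8} 24  {1,3,4,5,6,7,8} 24  {2,3,4,5,6,7,8} 24
  if 0:u drops first: 72 orders
  if 2:q drops first: 36 orders
  if 3:p drops first: 36 orders
heap linearizations: 144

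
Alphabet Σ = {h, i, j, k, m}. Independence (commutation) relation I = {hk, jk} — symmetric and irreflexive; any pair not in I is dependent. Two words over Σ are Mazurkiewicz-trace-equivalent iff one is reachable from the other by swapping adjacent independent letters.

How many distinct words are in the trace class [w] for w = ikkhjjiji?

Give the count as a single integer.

10

0(i) covers ∅
1(k) covers 0:i
2(k) covers 1:k
3(h) covers 0:i
4(j) covers 3:h
5(j) covers 4:j
6(i) covers 2:k, 5:j
7(j) covers 6:i
8(i) covers 7:j
floor of heap: 0:i
completions by unplaced set U, small U first (add the entries for U minus each lowest piece of U):
  |U|=1: {8}:1
  |U|=2: {7,8}:1
  |U|=3: {6,7,8}:1
  |U|=4: {2,6,7,8}:1  {5,6,7,8}:1
  |U|=5: {1,2,6,7,8}:1  {2,5,6,7,8}:2  {4,5,6,7,8}:1
  |U|=6: {1,2,5,6,7,8}:3  {2,4,5,6,7,8}:3  {3,4,5,6,7,8}:1
  |U|=7: {1,2,4,5,6,7,8}:6  {2,3,4,5,6,7,8}:4
  start at 0(i): 10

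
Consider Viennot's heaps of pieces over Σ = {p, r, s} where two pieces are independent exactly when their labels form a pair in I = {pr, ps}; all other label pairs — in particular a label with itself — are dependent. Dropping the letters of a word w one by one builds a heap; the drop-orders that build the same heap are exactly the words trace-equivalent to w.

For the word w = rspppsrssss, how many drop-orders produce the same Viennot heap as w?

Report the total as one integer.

165

piece 0:r — minimal
piece 1:s rests on {0:r}
piece 2:p — minimal
piece 3:p rests on {2:p}
piece 4:p rests on {3:p}
piece 5:s rests on {1:s}
piece 6:r rests on {5:s}
piece 7:s rests on {6:r}
piece 8:s rests on {7:s}
piece 9:s rests on {8:s}
piece 10:s rests on {9:s}
minimal pieces: {0:r, 2:p}
ways to finish when only these pieces remain (= sum over removing one remaining piece with nothing left below it):
  1 left: {4}→1  {10}→1
  2 left: {3,4}→1  {4,10}→2  {9,10}→1
  3 left: {2,3,4}→1  {3,4,10}→3  {4,9,10}→3  {8,9,10}→1
  4 left: {2,3,4,10}→4  {3,4,9,10}→6  {4,8,9,10}→4  {7,8,9,10}→1
  5 left: {2,3,4,9,10}→10  {3,4,8,9,10}→10  {4,7,8,9,10}→5  {6,7,8,9,10}→1
  6 left: {2,3,4,8,9,10}→20  {3,4,7,8,9,10}→15  {4,6,7,8,9,10}→6  {5,6,7,8,9,10}→1
  7 left: {1,5,6,7,8,9,10}→1  {2,3,4,7,8,9,10}→35  {3,4,6,7,8,9,10}→21  {4,5,6,7,8,9,10}→7
  8 left: {0,1,5,6,7,8,9,10}→1  {1,4,5,6,7,8,9,10}→8  {2,3,4,6,7,8,9,10}→56  {3,4,5,6,7,8,9,10}→28
  9 left: {0,1,4,5,6,7,8,9,10}→9  {1,3,4,5,6,7,8,9,10}→36  {2,3,4,5,6,7,8,9,10}→84
  placing 0:r first → 120 extensions
  placing 2:p first → 45 extensions
total linear extensions = 165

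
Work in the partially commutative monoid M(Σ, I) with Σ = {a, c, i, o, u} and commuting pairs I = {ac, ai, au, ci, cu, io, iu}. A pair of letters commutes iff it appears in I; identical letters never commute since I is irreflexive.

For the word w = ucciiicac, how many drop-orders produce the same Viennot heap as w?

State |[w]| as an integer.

2520

#0=u has no predecessor
#1=c has no predecessor
#2=c depends on [1:c]
#3=i has no predecessor
#4=i depends on [3:i]
#5=i depends on [4:i]
#6=c depends on [2:c]
#7=a has no predecessor
#8=c depends on [6:c]
sources: [0:u, 1:c, 3:i, 7:a]
N(rest) = Σ N(rest − s) over sources s of rest; N(one piece) = 1:
  size 1 → [0]=1  [5]=1  [7]=1  [8]=1
  size 2 → [0,5]=2  [0,7]=2  [0,8]=2  [4,5]=1  [5,7]=2  [5,8]=2  [6,8]=1  [7,8]=2
  size 3 → [0,4,5]=3  [0,5,7]=6  [0,5,8]=6  [0,6,8]=3  [0,7,8]=6  [2,6,8]=1  [3,4,5]=1  [4,5,7]=3  [4,5,8]=3  [5,6,8]=3  [5,7,8]=6  [6,7,8]=3
  size 4 → [0,2,6,8]=4  [0,3,4,5]=4  [0,4,5,7]=12  [0,4,5,8]=12  [0,5,6,8]=12  [0,5,7,8]=24  [0,6,7,8]=12  [1,2,6,8]=1  [2,5,6,8]=4  [2,6,7,8]=4  [3,4,5,7]=4  [3,4,5,8]=4  [4,5,6,8]=6  [4,5,7,8]=12  [5,6,7,8]=12
  size 5 → [0,1,2,6,8]=5  [0,2,5,6,8]=20  [0,2,6,7,8]=20  [0,3,4,5,7]=20  [0,3,4,5,8]=20  [0,4,5,6,8]=30  [0,4,5,7,8]=60  [0,5,6,7,8]=60  [1,2,5,6,8]=5  [1,2,6,7,8]=5  [2,4,5,6,8]=10  [2,5,6,7,8]=20  [3,4,5,6,8]=10  [3,4,5,7,8]=20  [4,5,6,7,8]=30
  size 6 → [0,1,2,5,6,8]=30  [0,1,2,6,7,8]=30  [0,2,4,5,6,8]=60  [0,2,5,6,7,8]=120  [0,3,4,5,6,8]=60  [0,3,4,5,7,8]=120  [0,4,5,6,7,8]=180  [1,2,4,5,6,8]=15  [1,2,5,6,7,8]=30  [2,3,4,5,6,8]=20  [2,4,5,6,7,8]=60  [3,4,5,6,7,8]=60
  size 7 → [0,1,2,4,5,6,8]=105  [0,1,2,5,6,7,8]=210  [0,2,3,4,5,6,8]=140  [0,2,4,5,6,7,8]=420  [0,3,4,5,6,7,8]=420  [1,2,3,4,5,6,8]=35  [1,2,4,5,6,7,8]=105  [2,3,4,5,6,7,8]=140
  first=0(u) contributes 280
  first=1(c) contributes 1120
  first=3(i) contributes 840
  first=7(a) contributes 280
|[w]| = 2520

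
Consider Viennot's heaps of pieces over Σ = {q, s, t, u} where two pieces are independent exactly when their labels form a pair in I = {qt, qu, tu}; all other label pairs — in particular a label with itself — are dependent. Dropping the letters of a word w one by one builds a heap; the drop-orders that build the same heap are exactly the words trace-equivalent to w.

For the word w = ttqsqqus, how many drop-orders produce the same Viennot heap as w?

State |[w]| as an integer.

piece 0:t — minimal
piece 1:t rests on {0:t}
piece 2:q — minimal
piece 3:s rests on {1:t, 2:q}
piece 4:q rests on {3:s}
piece 5:q rests on {4:q}
piece 6:u rests on {3:s}
piece 7:s rests on {5:q, 6:u}
minimal pieces: {0:t, 2:q}
ways to finish when only these pieces remain (= sum over removing one remaining piece with nothing left below it):
  1 left: {7}→1
  2 left: {5,7}→1  {6,7}→1
  3 left: {4,5,7}→1  {5,6,7}→2
  4 left: {4,5,6,7}→3
  5 left: {3,4,5,6,7}→3
  6 left: {1,3,4,5,6,7}→3  {2,3,4,5,6,7}→3
  placing 0:t first → 6 extensions
  placing 2:q first → 3 extensions
total linear extensions = 9

9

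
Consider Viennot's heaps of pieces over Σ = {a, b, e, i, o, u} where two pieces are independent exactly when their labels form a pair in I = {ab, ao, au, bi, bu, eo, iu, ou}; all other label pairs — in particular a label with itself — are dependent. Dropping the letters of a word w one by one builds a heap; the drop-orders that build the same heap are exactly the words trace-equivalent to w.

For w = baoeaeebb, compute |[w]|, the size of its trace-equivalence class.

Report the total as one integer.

piece 0:b — minimal
piece 1:a — minimal
piece 2:o rests on {0:b}
piece 3:e rests on {0:b, 1:a}
piece 4:a rests on {3:e}
piece 5:e rests on {4:a}
piece 6:e rests on {5:e}
piece 7:b rests on {2:o, 6:e}
piece 8:b rests on {7:b}
minimal pieces: {0:b, 1:a}
ways to finish when only these pieces remain (= sum over removing one remaining piece with nothing left below it):
  1 left: {8}→1
  2 left: {7,8}→1
  3 left: {2,7,8}→1  {6,7,8}→1
  4 left: {2,6,7,8}→2  {5,6,7,8}→1
  5 left: {2,5,6,7,8}→3  {4,5,6,7,8}→1
  6 left: {2,4,5,6,7,8}→4  {3,4,5,6,7,8}→1
  7 left: {1,3,4,5,6,7,8}→1  {2,3,4,5,6,7,8}→5
  placing 0:b first → 6 extensions
  placing 1:a first → 5 extensions
total linear extensions = 11

11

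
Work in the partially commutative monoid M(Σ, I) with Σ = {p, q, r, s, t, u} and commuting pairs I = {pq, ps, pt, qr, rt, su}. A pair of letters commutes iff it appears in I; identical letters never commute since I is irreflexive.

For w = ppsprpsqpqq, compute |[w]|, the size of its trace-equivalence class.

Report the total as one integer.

piece 0:p — minimal
piece 1:p rests on {0:p}
piece 2:s — minimal
piece 3:p rests on {1:p}
piece 4:r rests on {2:s, 3:p}
piece 5:p rests on {4:r}
piece 6:s rests on {4:r}
piece 7:q rests on {6:s}
piece 8:p rests on {5:p}
piece 9:q rests on {7:q}
piece 10:q rests on {9:q}
minimal pieces: {0:p, 2:s}
ways to finish when only these pieces remain (= sum over removing one remaining piece with nothing left below it):
  1 left: {8}→1  {10}→1
  2 left: {5,8}→1  {8,10}→2  {9,10}→1
  3 left: {5,8,10}→3  {7,9,10}→1  {8,9,10}→3
  4 left: {5,8,9,10}→6  {6,7,9,10}→1  {7,8,9,10}→4
  5 left: {5,7,8,9,10}→10  {6,7,8,9,10}→5
  6 left: {5,6,7,8,9,10}→15
  7 left: {4,5,6,7,8,9,10}→15
  8 left: {2,4,5,6,7,8,9,10}→15  {3,4,5,6,7,8,9,10}→15
  9 left: {1,3,4,5,6,7,8,9,10}→15  {2,3,4,5,6,7,8,9,10}→30
  placing 0:p first → 45 extensions
  placing 2:s first → 15 extensions
total linear extensions = 60

60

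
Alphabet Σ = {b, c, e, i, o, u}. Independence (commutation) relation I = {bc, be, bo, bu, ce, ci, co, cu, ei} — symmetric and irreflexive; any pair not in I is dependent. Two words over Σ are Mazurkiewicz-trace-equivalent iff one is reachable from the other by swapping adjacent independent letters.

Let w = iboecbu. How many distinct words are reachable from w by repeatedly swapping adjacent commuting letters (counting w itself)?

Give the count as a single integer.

70

#0=i has no predecessor
#1=b depends on [0:i]
#2=o depends on [0:i]
#3=e depends on [2:o]
#4=c has no predecessor
#5=b depends on [1:b]
#6=u depends on [3:e]
sources: [0:i, 4:c]
N(rest) = Σ N(rest − s) over sources s of rest; N(one piece) = 1:
  size 1 → [4]=1  [5]=1  [6]=1
  size 2 → [1,5]=1  [3,6]=1  [4,5]=2  [4,6]=2  [5,6]=2
  size 3 → [1,4,5]=3  [1,5,6]=3  [2,3,6]=1  [3,4,6]=3  [3,5,6]=3  [4,5,6]=6
  size 4 → [1,3,5,6]=6  [1,4,5,6]=12  [2,3,4,6]=4  [2,3,5,6]=4  [3,4,5,6]=12
  size 5 → [1,2,3,5,6]=10  [1,3,4,5,6]=30  [2,3,4,5,6]=20
  first=0(i) contributes 60
  first=4(c) contributes 10
|[w]| = 70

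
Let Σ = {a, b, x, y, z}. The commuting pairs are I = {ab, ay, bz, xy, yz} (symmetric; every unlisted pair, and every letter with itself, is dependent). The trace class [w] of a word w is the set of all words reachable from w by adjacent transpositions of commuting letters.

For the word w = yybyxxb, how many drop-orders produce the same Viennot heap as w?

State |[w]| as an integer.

3

drop 0:y onto floor
drop 1:y onto {0:y}
drop 2:b onto {1:y}
drop 3:y onto {2:b}
drop 4:x onto {2:b}
drop 5:x onto {4:x}
drop 6:b onto {3:y, 5:x}
ground layer = {0:y}
drop-orders for the pieces not yet dropped (sum over which currently-grounded one goes next):
  1 to go: {6} 1
  2 to go: {3,6} 1  {5,6} 1
  3 to go: {3,5,6} 2  {4,5,6} 1
  4 to go: {3,4,5,6} 3
  5 to go: {2,3,4,5,6} 3
  if 0:y drops first: 3 orders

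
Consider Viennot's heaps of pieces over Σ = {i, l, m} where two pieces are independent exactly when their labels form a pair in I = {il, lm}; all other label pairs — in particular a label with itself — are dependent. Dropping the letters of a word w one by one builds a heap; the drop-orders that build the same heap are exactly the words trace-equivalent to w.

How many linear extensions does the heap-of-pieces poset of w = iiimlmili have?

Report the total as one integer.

36

piece 0:i — minimal
piece 1:i rests on {0:i}
piece 2:i rests on {1:i}
piece 3:m rests on {2:i}
piece 4:l — minimal
piece 5:m rests on {3:m}
piece 6:i rests on {5:m}
piece 7:l rests on {4:l}
piece 8:i rests on {6:i}
minimal pieces: {0:i, 4:l}
ways to finish when only these pieces remain (= sum over removing one remaining piece with nothing left below it):
  1 left: {7}→1  {8}→1
  2 left: {4,7}→1  {6,8}→1  {7,8}→2
  3 left: {4,7,8}→3  {5,6,8}→1  {6,7,8}→3
  4 left: {3,5,6,8}→1  {4,6,7,8}→6  {5,6,7,8}→4
  5 left: {2,3,5,6,8}→1  {3,5,6,7,8}→5  {4,5,6,7,8}→10
  6 left: {1,2,3,5,6,8}→1  {2,3,5,6,7,8}→6  {3,4,5,6,7,8}→15
  7 left: {0,1,2,3,5,6,8}→1  {1,2,3,5,6,7,8}→7  {2,3,4,5,6,7,8}→21
  placing 0:i first → 28 extensions
  placing 4:l first → 8 extensions
total linear extensions = 36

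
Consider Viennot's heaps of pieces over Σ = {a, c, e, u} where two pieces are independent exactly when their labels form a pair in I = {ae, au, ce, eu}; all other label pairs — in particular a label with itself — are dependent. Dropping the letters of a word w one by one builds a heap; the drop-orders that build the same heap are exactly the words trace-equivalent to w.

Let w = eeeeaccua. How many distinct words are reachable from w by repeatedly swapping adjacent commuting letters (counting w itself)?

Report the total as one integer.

piece 0:e — minimal
piece 1:e rests on {0:e}
piece 2:e rests on {1:e}
piece 3:e rests on {2:e}
piece 4:a — minimal
piece 5:c rests on {4:a}
piece 6:c rests on {5:c}
piece 7:u rests on {6:c}
piece 8:a rests on {6:c}
minimal pieces: {0:e, 4:a}
ways to finish when only these pieces remain (= sum over removing one remaining piece with nothing left below it):
  1 left: {3}→1  {7}→1  {8}→1
  2 left: {2,3}→1  {3,7}→2  {3,8}→2  {7,8}→2
  3 left: {1,2,3}→1  {2,3,7}→3  {2,3,8}→3  {3,7,8}→6  {6,7,8}→2
  4 left: {0,1,2,3}→1  {1,2,3,7}→4  {1,2,3,8}→4  {2,3,7,8}→12  {3,6,7,8}→8  {5,6,7,8}→2
  5 left: {0,1,2,3,7}→5  {0,1,2,3,8}→5  {1,2,3,7,8}→20  {2,3,6,7,8}→20  {3,5,6,7,8}→10  {4,5,6,7,8}→2
  6 left: {0,1,2,3,7,8}→30  {1,2,3,6,7,8}→40  {2,3,5,6,7,8}→30  {3,4,5,6,7,8}→12
  7 left: {0,1,2,3,6,7,8}→70  {1,2,3,5,6,7,8}→70  {2,3,4,5,6,7,8}→42
  placing 0:e first → 112 extensions
  placing 4:a first → 140 extensions
total linear extensions = 252

252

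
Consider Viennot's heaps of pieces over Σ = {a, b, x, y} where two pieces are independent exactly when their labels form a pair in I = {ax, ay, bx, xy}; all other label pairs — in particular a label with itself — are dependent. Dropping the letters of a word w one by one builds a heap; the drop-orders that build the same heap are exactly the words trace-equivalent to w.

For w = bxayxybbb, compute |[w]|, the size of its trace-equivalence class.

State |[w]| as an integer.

0(b) covers ∅
1(x) covers ∅
2(a) covers 0:b
3(y) covers 0:b
4(x) covers 1:x
5(y) covers 3:y
6(b) covers 2:a, 5:y
7(b) covers 6:b
8(b) covers 7:b
floor of heap: 0:b, 1:x
completions by unplaced set U, small U first (add the entries for U minus each lowest piece of U):
  |U|=1: {4}:1  {8}:1
  |U|=2: {1,4}:1  {4,8}:2  {7,8}:1
  |U|=3: {1,4,8}:3  {4,7,8}:3  {6,7,8}:1
  |U|=4: {1,4,7,8}:6  {2,6,7,8}:1  {4,6,7,8}:4  {5,6,7,8}:1
  |U|=5: {1,4,6,7,8}:10  {2,4,6,7,8}:5  {2,5,6,7,8}:2  {3,5,6,7,8}:1  {4,5,6,7,8}:5
  |U|=6: {1,2,4,6,7,8}:15  {1,4,5,6,7,8}:15  {2,3,5,6,7,8}:3  {2,4,5,6,7,8}:12  {3,4,5,6,7,8}:6
  |U|=7: {0,2,3,5,6,7,8}:3  {1,2,4,5,6,7,8}:42  {1,3,4,5,6,7,8}:21  {2,3,4,5,6,7,8}:21
  start at 0(b): 84
  start at 1(x): 24
sum over floor = 108

108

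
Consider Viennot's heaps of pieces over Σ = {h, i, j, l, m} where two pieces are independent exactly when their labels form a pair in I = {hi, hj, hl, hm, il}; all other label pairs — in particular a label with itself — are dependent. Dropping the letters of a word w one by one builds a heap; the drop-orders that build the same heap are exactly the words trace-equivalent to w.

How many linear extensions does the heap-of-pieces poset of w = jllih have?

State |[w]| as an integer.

15

piece 0:j — minimal
piece 1:l rests on {0:j}
piece 2:l rests on {1:l}
piece 3:i rests on {0:j}
piece 4:h — minimal
minimal pieces: {0:j, 4:h}
ways to finish when only these pieces remain (= sum over removing one remaining piece with nothing left below it):
  1 left: {2}→1  {3}→1  {4}→1
  2 left: {1,2}→1  {2,3}→2  {2,4}→2  {3,4}→2
  3 left: {1,2,3}→3  {1,2,4}→3  {2,3,4}→6
  placing 0:j first → 12 extensions
  placing 4:h first → 3 extensions
total linear extensions = 15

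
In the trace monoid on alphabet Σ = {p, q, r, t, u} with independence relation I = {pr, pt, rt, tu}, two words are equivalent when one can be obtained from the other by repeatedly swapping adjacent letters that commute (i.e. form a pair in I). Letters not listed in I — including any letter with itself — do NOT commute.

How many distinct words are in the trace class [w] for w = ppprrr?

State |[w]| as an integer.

#0=p has no predecessor
#1=p depends on [0:p]
#2=p depends on [1:p]
#3=r has no predecessor
#4=r depends on [3:r]
#5=r depends on [4:r]
sources: [0:p, 3:r]
N(rest) = Σ N(rest − s) over sources s of rest; N(one piece) = 1:
  size 1 → [2]=1  [5]=1
  size 2 → [1,2]=1  [2,5]=2  [4,5]=1
  size 3 → [0,1,2]=1  [1,2,5]=3  [2,4,5]=3  [3,4,5]=1
  size 4 → [0,1,2,5]=4  [1,2,4,5]=6  [2,3,4,5]=4
  first=0(p) contributes 10
  first=3(r) contributes 10
|[w]| = 20

20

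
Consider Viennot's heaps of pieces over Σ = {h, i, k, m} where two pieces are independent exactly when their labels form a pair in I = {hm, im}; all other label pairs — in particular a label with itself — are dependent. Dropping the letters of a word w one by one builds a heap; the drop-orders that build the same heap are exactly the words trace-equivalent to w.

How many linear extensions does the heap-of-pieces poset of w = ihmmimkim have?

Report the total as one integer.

40

0(i) covers ∅
1(h) covers 0:i
2(m) covers ∅
3(m) covers 2:m
4(i) covers 1:h
5(m) covers 3:m
6(k) covers 4:i, 5:m
7(i) covers 6:k
8(m) covers 6:k
floor of heap: 0:i, 2:m
completions by unplaced set U, small U first (add the entries for U minus each lowest piece of U):
  |U|=1: {7}:1  {8}:1
  |U|=2: {7,8}:2
  |U|=3: {6,7,8}:2
  |U|=4: {4,6,7,8}:2  {5,6,7,8}:2
  |U|=5: {1,4,6,7,8}:2  {3,5,6,7,8}:2  {4,5,6,7,8}:4
  |U|=6: {0,1,4,6,7,8}:2  {1,4,5,6,7,8}:6  {2,3,5,6,7,8}:2  {3,4,5,6,7,8}:6
  |U|=7: {0,1,4,5,6,7,8}:8  {1,3,4,5,6,7,8}:12  {2,3,4,5,6,7,8}:8
  start at 0(i): 20
  start at 2(m): 20
sum over floor = 40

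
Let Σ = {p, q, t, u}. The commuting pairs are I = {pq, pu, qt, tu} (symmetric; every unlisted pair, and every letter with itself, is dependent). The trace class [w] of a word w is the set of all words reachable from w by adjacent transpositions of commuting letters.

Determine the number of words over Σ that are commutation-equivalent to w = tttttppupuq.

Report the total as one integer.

piece 0:t — minimal
piece 1:t rests on {0:t}
piece 2:t rests on {1:t}
piece 3:t rests on {2:t}
piece 4:t rests on {3:t}
piece 5:p rests on {4:t}
piece 6:p rests on {5:p}
piece 7:u — minimal
piece 8:p rests on {6:p}
piece 9:u rests on {7:u}
piece 10:q rests on {9:u}
minimal pieces: {0:t, 7:u}
ways to finish when only these pieces remain (= sum over removing one remaining piece with nothing left below it):
  1 left: {8}→1  {10}→1
  2 left: {6,8}→1  {8,10}→2  {9,10}→1
  3 left: {5,6,8}→1  {6,8,10}→3  {7,9,10}→1  {8,9,10}→3
  4 left: {4,5,6,8}→1  {5,6,8,10}→4  {6,8,9,10}→6  {7,8,9,10}→4
  5 left: {3,4,5,6,8}→1  {4,5,6,8,10}→5  {5,6,8,9,10}→10  {6,7,8,9,10}→10
  6 left: {2,3,4,5,6,8}→1  {3,4,5,6,8,10}→6  {4,5,6,8,9,10}→15  {5,6,7,8,9,10}→20
  7 left: {1,2,3,4,5,6,8}→1  {2,3,4,5,6,8,10}→7  {3,4,5,6,8,9,10}→21  {4,5,6,7,8,9,10}→35
  8 left: {0,1,2,3,4,5,6,8}→1  {1,2,3,4,5,6,8,10}→8  {2,3,4,5,6,8,9,10}→28  {3,4,5,6,7,8,9,10}→56
  9 left: {0,1,2,3,4,5,6,8,10}→9  {1,2,3,4,5,6,8,9,10}→36  {2,3,4,5,6,7,8,9,10}→84
  placing 0:t first → 120 extensions
  placing 7:u first → 45 extensions
total linear extensions = 165

165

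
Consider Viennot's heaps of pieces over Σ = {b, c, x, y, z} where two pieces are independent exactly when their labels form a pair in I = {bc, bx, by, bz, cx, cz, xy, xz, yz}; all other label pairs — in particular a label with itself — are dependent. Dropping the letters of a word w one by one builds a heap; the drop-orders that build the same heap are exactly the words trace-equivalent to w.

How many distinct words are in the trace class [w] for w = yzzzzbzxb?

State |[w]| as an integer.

1512

piece 0:y — minimal
piece 1:z — minimal
piece 2:z rests on {1:z}
piece 3:z rests on {2:z}
piece 4:z rests on {3:z}
piece 5:b — minimal
piece 6:z rests on {4:z}
piece 7:x — minimal
piece 8:b rests on {5:b}
minimal pieces: {0:y, 1:z, 5:b, 7:x}
ways to finish when only these pieces remain (= sum over removing one remaining piece with nothing left below it):
  1 left: {0}→1  {6}→1  {7}→1  {8}→1
  2 left: {0,6}→2  {0,7}→2  {0,8}→2  {4,6}→1  {5,8}→1  {6,7}→2  {6,8}→2  {7,8}→2
  3 left: {0,4,6}→3  {0,5,8}→3  {0,6,7}→6  {0,6,8}→6  {0,7,8}→6  {3,4,6}→1  {4,6,7}→3  {4,6,8}→3  {5,6,8}→3  {5,7,8}→3  {6,7,8}→6
  4 left: {0,3,4,6}→4  {0,4,6,7}→12  {0,4,6,8}→12  {0,5,6,8}→12  {0,5,7,8}→12  {0,6,7,8}→24  {2,3,4,6}→1  {3,4,6,7}→4  {3,4,6,8}→4  {4,5,6,8}→6  {4,6,7,8}→12  {5,6,7,8}→12
  5 left: {0,2,3,4,6}→5  {0,3,4,6,7}→20  {0,3,4,6,8}→20  {0,4,5,6,8}→30  {0,4,6,7,8}→60  {0,5,6,7,8}→60  {1,2,3,4,6}→1  {2,3,4,6,7}→5  {2,3,4,6,8}→5  {3,4,5,6,8}→10  {3,4,6,7,8}→20  {4,5,6,7,8}→30
  6 left: {0,1,2,3,4,6}→6  {0,2,3,4,6,7}→30  {0,2,3,4,6,8}→30  {0,3,4,5,6,8}→60  {0,3,4,6,7,8}→120  {0,4,5,6,7,8}→180  {1,2,3,4,6,7}→6  {1,2,3,4,6,8}→6  {2,3,4,5,6,8}→15  {2,3,4,6,7,8}→30  {3,4,5,6,7,8}→60
  7 left: {0,1,2,3,4,6,7}→42  {0,1,2,3,4,6,8}→42  {0,2,3,4,5,6,8}→105  {0,2,3,4,6,7,8}→210  {0,3,4,5,6,7,8}→420  {1,2,3,4,5,6,8}→21  {1,2,3,4,6,7,8}→42  {2,3,4,5,6,7,8}→105
  placing 0:y first → 168 extensions
  placing 1:z first → 840 extensions
  placing 5:b first → 336 extensions
  placing 7:x first → 168 extensions
total linear extensions = 1512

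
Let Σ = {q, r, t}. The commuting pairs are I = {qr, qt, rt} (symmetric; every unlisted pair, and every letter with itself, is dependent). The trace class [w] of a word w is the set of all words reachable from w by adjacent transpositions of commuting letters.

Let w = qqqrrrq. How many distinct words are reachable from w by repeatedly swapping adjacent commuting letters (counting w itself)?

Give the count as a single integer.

35

0(q) covers ∅
1(q) covers 0:q
2(q) covers 1:q
3(r) covers ∅
4(r) covers 3:r
5(r) covers 4:r
6(q) covers 2:q
floor of heap: 0:q, 3:r
completions by unplaced set U, small U first (add the entries for U minus each lowest piece of U):
  |U|=1: {5}:1  {6}:1
  |U|=2: {2,6}:1  {4,5}:1  {5,6}:2
  |U|=3: {1,2,6}:1  {2,5,6}:3  {3,4,5}:1  {4,5,6}:3
  |U|=4: {0,1,2,6}:1  {1,2,5,6}:4  {2,4,5,6}:6  {3,4,5,6}:4
  |U|=5: {0,1,2,5,6}:5  {1,2,4,5,6}:10  {2,3,4,5,6}:10
  start at 0(q): 20
  start at 3(r): 15
sum over floor = 35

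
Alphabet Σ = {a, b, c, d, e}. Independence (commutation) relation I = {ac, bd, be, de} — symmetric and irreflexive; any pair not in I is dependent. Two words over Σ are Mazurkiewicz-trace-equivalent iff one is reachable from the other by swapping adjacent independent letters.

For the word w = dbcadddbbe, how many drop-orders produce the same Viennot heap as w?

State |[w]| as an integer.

240

#0=d has no predecessor
#1=b has no predecessor
#2=c depends on [0:d, 1:b]
#3=a depends on [0:d, 1:b]
#4=d depends on [2:c, 3:a]
#5=d depends on [4:d]
#6=d depends on [5:d]
#7=b depends on [2:c, 3:a]
#8=b depends on [7:b]
#9=e depends on [2:c, 3:a]
sources: [0:d, 1:b]
N(rest) = Σ N(rest − s) over sources s of rest; N(one piece) = 1:
  size 1 → [6]=1  [8]=1  [9]=1
  size 2 → [5,6]=1  [6,8]=2  [6,9]=2  [7,8]=1  [8,9]=2
  size 3 → [4,5,6]=1  [5,6,8]=3  [5,6,9]=3  [6,7,8]=3  [6,8,9]=6  [7,8,9]=3
  size 4 → [4,5,6,8]=4  [4,5,6,9]=4  [5,6,7,8]=6  [5,6,8,9]=12  [6,7,8,9]=12
  size 5 → [4,5,6,7,8]=10  [4,5,6,8,9]=20  [5,6,7,8,9]=30
  size 6 → [4,5,6,7,8,9]=60
  size 7 → [2,4,5,6,7,8,9]=60  [3,4,5,6,7,8,9]=60
  size 8 → [2,3,4,5,6,7,8,9]=120
  first=0(d) contributes 120
  first=1(b) contributes 120
|[w]| = 240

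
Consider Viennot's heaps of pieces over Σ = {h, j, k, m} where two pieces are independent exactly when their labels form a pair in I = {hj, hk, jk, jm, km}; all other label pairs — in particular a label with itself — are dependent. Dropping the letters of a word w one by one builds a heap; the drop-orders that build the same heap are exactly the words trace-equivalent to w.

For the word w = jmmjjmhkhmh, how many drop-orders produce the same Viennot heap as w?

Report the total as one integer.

1320

piece 0:j — minimal
piece 1:m — minimal
piece 2:m rests on {1:m}
piece 3:j rests on {0:j}
piece 4:j rests on {3:j}
piece 5:m rests on {2:m}
piece 6:h rests on {5:m}
piece 7:k — minimal
piece 8:h rests on {6:h}
piece 9:m rests on {8:h}
piece 10:h rests on {9:m}
minimal pieces: {0:j, 1:m, 7:k}
ways to finish when only these pieces remain (= sum over removing one remaining piece with nothing left below it):
  1 left: {4}→1  {7}→1  {10}→1
  2 left: {3,4}→1  {4,7}→2  {4,10}→2  {7,10}→2  {9,10}→1
  3 left: {0,3,4}→1  {3,4,7}→3  {3,4,10}→3  {4,7,10}→6  {4,9,10}→3  {7,9,10}→3  {8,9,10}→1
  4 left: {0,3,4,7}→4  {0,3,4,10}→4  {3,4,7,10}→12  {3,4,9,10}→6  {4,7,9,10}→12  {4,8,9,10}→4  {6,8,9,10}→1  {7,8,9,10}→4
  5 left: {0,3,4,7,10}→20  {0,3,4,9,10}→10  {3,4,7,9,10}→30  {3,4,8,9,10}→10  {4,6,8,9,10}→5  {4,7,8,9,10}→20  {5,6,8,9,10}→1  {6,7,8,9,10}→5
  6 left: {0,3,4,7,9,10}→60  {0,3,4,8,9,10}→20  {2,5,6,8,9,10}→1  {3,4,6,8,9,10}→15  {3,4,7,8,9,10}→60  {4,5,6,8,9,10}→6  {4,6,7,8,9,10}→30  {5,6,7,8,9,10}→6
  7 left: {0,3,4,6,8,9,10}→35  {0,3,4,7,8,9,10}→140  {1,2,5,6,8,9,10}→1  {2,4,5,6,8,9,10}→7  {2,5,6,7,8,9,10}→7  {3,4,5,6,8,9,10}→21  {3,4,6,7,8,9,10}→105  {4,5,6,7,8,9,10}→42
  8 left: {0,3,4,5,6,8,9,10}→56  {0,3,4,6,7,8,9,10}→280  {1,2,4,5,6,8,9,10}→8  {1,2,5,6,7,8,9,10}→8  {2,3,4,5,6,8,9,10}→28  {2,4,5,6,7,8,9,10}→56  {3,4,5,6,7,8,9,10}→168
  9 left: {0,2,3,4,5,6,8,9,10}→84  {0,3,4,5,6,7,8,9,10}→504  {1,2,3,4,5,6,8,9,10}→36  {1,2,4,5,6,7,8,9,10}→72  {2,3,4,5,6,7,8,9,10}→252
  placing 0:j first → 360 extensions
  placing 1:m first → 840 extensions
  placing 7:k first → 120 extensions
total linear extensions = 1320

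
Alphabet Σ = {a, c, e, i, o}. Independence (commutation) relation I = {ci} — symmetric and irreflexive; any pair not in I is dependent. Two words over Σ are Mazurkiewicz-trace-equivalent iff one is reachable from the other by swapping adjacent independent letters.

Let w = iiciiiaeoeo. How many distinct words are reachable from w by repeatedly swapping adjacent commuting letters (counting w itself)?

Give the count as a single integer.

piece 0:i — minimal
piece 1:i rests on {0:i}
piece 2:c — minimal
piece 3:i rests on {1:i}
piece 4:i rests on {3:i}
piece 5:i rests on {4:i}
piece 6:a rests on {2:c, 5:i}
piece 7:e rests on {6:a}
piece 8:o rests on {7:e}
piece 9:e rests on {8:o}
piece 10:o rests on {9:e}
minimal pieces: {0:i, 2:c}
ways to finish when only these pieces remain (= sum over removing one remaining piece with nothing left below it):
  1 left: {10}→1
  2 left: {9,10}→1
  3 left: {8,9,10}→1
  4 left: {7,8,9,10}→1
  5 left: {6,7,8,9,10}→1
  6 left: {2,6,7,8,9,10}→1  {5,6,7,8,9,10}→1
  7 left: {2,5,6,7,8,9,10}→2  {4,5,6,7,8,9,10}→1
  8 left: {2,4,5,6,7,8,9,10}→3  {3,4,5,6,7,8,9,10}→1
  9 left: {1,3,4,5,6,7,8,9,10}→1  {2,3,4,5,6,7,8,9,10}→4
  placing 0:i first → 5 extensions
  placing 2:c first → 1 extensions
total linear extensions = 6

6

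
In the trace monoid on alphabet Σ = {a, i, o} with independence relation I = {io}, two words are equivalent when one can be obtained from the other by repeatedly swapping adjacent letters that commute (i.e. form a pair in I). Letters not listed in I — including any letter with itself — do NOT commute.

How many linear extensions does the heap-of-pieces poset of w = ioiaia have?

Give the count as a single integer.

3

#0=i has no predecessor
#1=o has no predecessor
#2=i depends on [0:i]
#3=a depends on [1:o, 2:i]
#4=i depends on [3:a]
#5=a depends on [4:i]
sources: [0:i, 1:o]
N(rest) = Σ N(rest − s) over sources s of rest; N(one piece) = 1:
  size 1 → [5]=1
  size 2 → [4,5]=1
  size 3 → [3,4,5]=1
  size 4 → [1,3,4,5]=1  [2,3,4,5]=1
  first=0(i) contributes 2
  first=1(o) contributes 1
|[w]| = 3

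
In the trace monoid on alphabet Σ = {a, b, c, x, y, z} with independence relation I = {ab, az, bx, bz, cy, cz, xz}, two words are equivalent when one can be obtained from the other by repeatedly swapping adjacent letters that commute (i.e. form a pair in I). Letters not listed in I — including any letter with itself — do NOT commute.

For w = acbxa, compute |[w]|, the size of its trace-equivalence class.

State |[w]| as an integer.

#0=a has no predecessor
#1=c depends on [0:a]
#2=b depends on [1:c]
#3=x depends on [1:c]
#4=a depends on [3:x]
sources: [0:a]
N(rest) = Σ N(rest − s) over sources s of rest; N(one piece) = 1:
  size 1 → [2]=1  [4]=1
  size 2 → [2,4]=2  [3,4]=1
  size 3 → [2,3,4]=3
  first=0(a) contributes 3

3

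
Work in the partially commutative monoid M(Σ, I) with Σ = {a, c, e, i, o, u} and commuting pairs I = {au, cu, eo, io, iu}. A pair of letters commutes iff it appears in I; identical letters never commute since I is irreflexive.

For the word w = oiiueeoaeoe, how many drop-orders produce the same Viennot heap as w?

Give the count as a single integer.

drop 0:o onto floor
drop 1:i onto floor
drop 2:i onto {1:i}
drop 3:u onto {0:o}
drop 4:e onto {2:i, 3:u}
drop 5:e onto {4:e}
drop 6:o onto {3:u}
drop 7:a onto {5:e, 6:o}
drop 8:e onto {7:a}
drop 9:o onto {7:a}
drop 10:e onto {8:e}
ground layer = {0:o, 1:i}
drop-orders for the pieces not yet dropped (sum over which currently-grounded one goes next):
  1 to go: {9} 1  {10} 1
  2 to go: {8,10} 1  {9,10} 2
  3 to go: {8,9,10} 3
  4 to go: {7,8,9,10} 3
  5 to go: {5,7,8,9,10} 3  {6,7,8,9,10} 3
  6 to go: {4,5,7,8,9,10} 3  {5,6,7,8,9,10} 6
  7 to go: {2,4,5,7,8,9,10} 3  {4,5,6,7,8,9,10} 9
  8 to go: {1,2,4,5,7,8,9,10} 3  {2,4,5,6,7,8,9,10} 12  {3,4,5,6,7,8,9,10} 9
  9 to go: {0,3,4,5,6,7,8,9,10} 9  {1,2,4,5,6,7,8,9,10} 15  {2,3,4,5,6,7,8,9,10} 21
  if 0:o drops first: 36 orders
  if 1:i drops first: 30 orders
heap linearizations: 66

66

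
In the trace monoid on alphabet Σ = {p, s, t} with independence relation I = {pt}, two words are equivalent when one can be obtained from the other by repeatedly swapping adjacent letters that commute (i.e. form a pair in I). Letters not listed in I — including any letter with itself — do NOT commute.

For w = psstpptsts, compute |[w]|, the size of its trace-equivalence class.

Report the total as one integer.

6

drop 0:p onto floor
drop 1:s onto {0:p}
drop 2:s onto {1:s}
drop 3:t onto {2:s}
drop 4:p onto {2:s}
drop 5:p onto {4:p}
drop 6:t onto {3:t}
drop 7:s onto {5:p, 6:t}
drop 8:t onto {7:s}
drop 9:s onto {8:t}
ground layer = {0:p}
drop-orders for the pieces not yet dropped (sum over which currently-grounded one goes next):
  1 to go: {9} 1
  2 to go: {8,9} 1
  3 to go: {7,8,9} 1
  4 to go: {5,7,8,9} 1  {6,7,8,9} 1
  5 to go: {3,6,7,8,9} 1  {4,5,7,8,9} 1  {5,6,7,8,9} 2
  6 to go: {3,5,6,7,8,9} 3  {4,5,6,7,8,9} 3
  7 to go: {3,4,5,6,7,8,9} 6
  8 to go: {2,3,4,5,6,7,8,9} 6
  if 0:p drops first: 6 orders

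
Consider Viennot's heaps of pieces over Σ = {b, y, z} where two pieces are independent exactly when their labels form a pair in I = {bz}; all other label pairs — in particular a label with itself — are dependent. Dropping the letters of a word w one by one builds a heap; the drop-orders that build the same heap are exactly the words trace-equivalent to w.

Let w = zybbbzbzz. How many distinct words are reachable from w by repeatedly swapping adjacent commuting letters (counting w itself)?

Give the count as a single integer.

35

piece 0:z — minimal
piece 1:y rests on {0:z}
piece 2:b rests on {1:y}
piece 3:b rests on {2:b}
piece 4:b rests on {3:b}
piece 5:z rests on {1:y}
piece 6:b rests on {4:b}
piece 7:z rests on {5:z}
piece 8:z rests on {7:z}
minimal pieces: {0:z}
ways to finish when only these pieces remain (= sum over removing one remaining piece with nothing left below it):
  1 left: {6}→1  {8}→1
  2 left: {4,6}→1  {6,8}→2  {7,8}→1
  3 left: {3,4,6}→1  {4,6,8}→3  {5,7,8}→1  {6,7,8}→3
  4 left: {2,3,4,6}→1  {3,4,6,8}→4  {4,6,7,8}→6  {5,6,7,8}→4
  5 left: {2,3,4,6,8}→5  {3,4,6,7,8}→10  {4,5,6,7,8}→10
  6 left: {2,3,4,6,7,8}→15  {3,4,5,6,7,8}→20
  7 left: {2,3,4,5,6,7,8}→35
  placing 0:z first → 35 extensions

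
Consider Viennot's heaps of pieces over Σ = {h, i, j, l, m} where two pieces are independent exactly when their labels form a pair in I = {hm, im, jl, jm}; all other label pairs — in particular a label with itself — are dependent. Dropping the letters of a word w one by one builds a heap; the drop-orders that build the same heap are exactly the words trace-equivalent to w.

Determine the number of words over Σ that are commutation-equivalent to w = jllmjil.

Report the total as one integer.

piece 0:j — minimal
piece 1:l — minimal
piece 2:l rests on {1:l}
piece 3:m rests on {2:l}
piece 4:j rests on {0:j}
piece 5:i rests on {2:l, 4:j}
piece 6:l rests on {3:m, 5:i}
minimal pieces: {0:j, 1:l}
ways to finish when only these pieces remain (= sum over removing one remaining piece with nothing left below it):
  1 left: {6}→1
  2 left: {3,6}→1  {5,6}→1
  3 left: {3,5,6}→2  {4,5,6}→1
  4 left: {0,4,5,6}→1  {2,3,5,6}→2  {3,4,5,6}→3
  5 left: {0,3,4,5,6}→4  {1,2,3,5,6}→2  {2,3,4,5,6}→5
  placing 0:j first → 7 extensions
  placing 1:l first → 9 extensions
total linear extensions = 16

16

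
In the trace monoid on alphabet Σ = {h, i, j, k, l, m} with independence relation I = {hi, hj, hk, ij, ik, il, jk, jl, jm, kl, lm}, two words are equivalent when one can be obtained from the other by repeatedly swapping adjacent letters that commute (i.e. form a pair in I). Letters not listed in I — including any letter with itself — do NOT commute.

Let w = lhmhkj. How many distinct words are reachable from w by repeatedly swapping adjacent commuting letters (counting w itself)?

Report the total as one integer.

drop 0:l onto floor
drop 1:h onto {0:l}
drop 2:m onto {1:h}
drop 3:h onto {2:m}
drop 4:k onto {2:m}
drop 5:j onto floor
ground layer = {0:l, 5:j}
drop-orders for the pieces not yet dropped (sum over which currently-grounded one goes next):
  1 to go: {3} 1  {4} 1  {5} 1
  2 to go: {3,4} 2  {3,5} 2  {4,5} 2
  3 to go: {2,3,4} 2  {3,4,5} 6
  4 to go: {1,2,3,4} 2  {2,3,4,5} 8
  if 0:l drops first: 10 orders
  if 5:j drops first: 2 orders
heap linearizations: 12

12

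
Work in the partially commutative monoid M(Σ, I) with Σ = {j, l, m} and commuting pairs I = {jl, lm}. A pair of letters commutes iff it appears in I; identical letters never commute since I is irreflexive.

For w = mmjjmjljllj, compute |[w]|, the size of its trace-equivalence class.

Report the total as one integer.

165

piece 0:m — minimal
piece 1:m rests on {0:m}
piece 2:j rests on {1:m}
piece 3:j rests on {2:j}
piece 4:m rests on {3:j}
piece 5:j rests on {4:m}
piece 6:l — minimal
piece 7:j rests on {5:j}
piece 8:l rests on {6:l}
piece 9:l rests on {8:l}
piece 10:j rests on {7:j}
minimal pieces: {0:m, 6:l}
ways to finish when only these pieces remain (= sum over removing one remaining piece with nothing left below it):
  1 left: {9}→1  {10}→1
  2 left: {7,10}→1  {8,9}→1  {9,10}→2
  3 left: {5,7,10}→1  {6,8,9}→1  {7,9,10}→3  {8,9,10}→3
  4 left: {4,5,7,10}→1  {5,7,9,10}→4  {6,8,9,10}→4  {7,8,9,10}→6
  5 left: {3,4,5,7,10}→1  {4,5,7,9,10}→5  {5,7,8,9,10}→10  {6,7,8,9,10}→10
  6 left: {2,3,4,5,7,10}→1  {3,4,5,7,9,10}→6  {4,5,7,8,9,10}→15  {5,6,7,8,9,10}→20
  7 left: {1,2,3,4,5,7,10}→1  {2,3,4,5,7,9,10}→7  {3,4,5,7,8,9,10}→21  {4,5,6,7,8,9,10}→35
  8 left: {0,1,2,3,4,5,7,10}→1  {1,2,3,4,5,7,9,10}→8  {2,3,4,5,7,8,9,10}→28  {3,4,5,6,7,8,9,10}→56
  9 left: {0,1,2,3,4,5,7,9,10}→9  {1,2,3,4,5,7,8,9,10}→36  {2,3,4,5,6,7,8,9,10}→84
  placing 0:m first → 120 extensions
  placing 6:l first → 45 extensions
total linear extensions = 165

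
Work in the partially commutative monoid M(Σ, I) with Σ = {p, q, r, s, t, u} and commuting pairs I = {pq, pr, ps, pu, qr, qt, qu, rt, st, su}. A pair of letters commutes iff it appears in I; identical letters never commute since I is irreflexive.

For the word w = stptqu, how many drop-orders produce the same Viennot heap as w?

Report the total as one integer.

piece 0:s — minimal
piece 1:t — minimal
piece 2:p rests on {1:t}
piece 3:t rests on {2:p}
piece 4:q rests on {0:s}
piece 5:u rests on {3:t}
minimal pieces: {0:s, 1:t}
ways to finish when only these pieces remain (= sum over removing one remaining piece with nothing left below it):
  1 left: {4}→1  {5}→1
  2 left: {0,4}→1  {3,5}→1  {4,5}→2
  3 left: {0,4,5}→3  {2,3,5}→1  {3,4,5}→3
  4 left: {0,3,4,5}→6  {1,2,3,5}→1  {2,3,4,5}→4
  placing 0:s first → 5 extensions
  placing 1:t first → 10 extensions
total linear extensions = 15

15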